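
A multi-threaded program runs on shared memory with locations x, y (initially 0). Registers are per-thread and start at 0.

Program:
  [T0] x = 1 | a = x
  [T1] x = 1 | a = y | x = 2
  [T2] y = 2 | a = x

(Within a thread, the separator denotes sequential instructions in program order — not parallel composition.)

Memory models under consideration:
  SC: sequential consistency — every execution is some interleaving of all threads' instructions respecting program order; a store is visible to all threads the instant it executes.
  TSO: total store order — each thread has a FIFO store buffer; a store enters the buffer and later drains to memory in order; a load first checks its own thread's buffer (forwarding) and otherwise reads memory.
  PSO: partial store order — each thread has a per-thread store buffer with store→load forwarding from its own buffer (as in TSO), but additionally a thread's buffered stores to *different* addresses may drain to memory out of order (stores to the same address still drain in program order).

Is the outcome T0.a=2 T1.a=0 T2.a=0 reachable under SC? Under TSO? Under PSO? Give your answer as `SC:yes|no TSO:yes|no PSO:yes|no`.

outcome vector order: (T0.a,T1.a,T2.a)
under SC → 101; 102; 120; 121; 122; 201; 202; 220; 221; 222
under TSO → 100; 101; 102; 120; 121; 122; 200; 201; 202; 220; 221; 222
under PSO → 100; 101; 102; 120; 121; 122; 200; 201; 202; 220; 221; 222
target 200 ∈ {TSO,PSO}

SC:no TSO:yes PSO:yes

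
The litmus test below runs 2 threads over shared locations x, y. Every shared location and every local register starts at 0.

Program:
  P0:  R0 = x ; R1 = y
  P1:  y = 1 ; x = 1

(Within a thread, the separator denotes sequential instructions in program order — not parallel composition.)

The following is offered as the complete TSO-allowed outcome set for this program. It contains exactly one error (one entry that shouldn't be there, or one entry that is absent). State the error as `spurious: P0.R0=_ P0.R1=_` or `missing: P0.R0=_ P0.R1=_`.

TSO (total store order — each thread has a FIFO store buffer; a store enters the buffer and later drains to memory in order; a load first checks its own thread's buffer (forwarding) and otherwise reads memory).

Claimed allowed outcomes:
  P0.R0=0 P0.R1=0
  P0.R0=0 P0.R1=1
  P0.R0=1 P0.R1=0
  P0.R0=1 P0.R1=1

spurious: P0.R0=1 P0.R1=0

outcome vector order: (P0.R0,P0.R1)
TSO (3): (0,0) (0,1) (1,1)
claimed∖TSO = {(1,0)}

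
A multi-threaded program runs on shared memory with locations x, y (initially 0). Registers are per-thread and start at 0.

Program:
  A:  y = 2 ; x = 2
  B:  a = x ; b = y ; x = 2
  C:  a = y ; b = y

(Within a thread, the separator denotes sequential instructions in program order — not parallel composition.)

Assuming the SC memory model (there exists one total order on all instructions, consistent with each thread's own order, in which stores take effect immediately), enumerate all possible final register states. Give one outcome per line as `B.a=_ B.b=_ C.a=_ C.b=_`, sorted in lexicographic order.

outcome vector order: (B.a,B.b,C.a,C.b)
|SC outcomes| = 9

B.a=0 B.b=0 C.a=0 C.b=0
B.a=0 B.b=0 C.a=0 C.b=2
B.a=0 B.b=0 C.a=2 C.b=2
B.a=0 B.b=2 C.a=0 C.b=0
B.a=0 B.b=2 C.a=0 C.b=2
B.a=0 B.b=2 C.a=2 C.b=2
B.a=2 B.b=2 C.a=0 C.b=0
B.a=2 B.b=2 C.a=0 C.b=2
B.a=2 B.b=2 C.a=2 C.b=2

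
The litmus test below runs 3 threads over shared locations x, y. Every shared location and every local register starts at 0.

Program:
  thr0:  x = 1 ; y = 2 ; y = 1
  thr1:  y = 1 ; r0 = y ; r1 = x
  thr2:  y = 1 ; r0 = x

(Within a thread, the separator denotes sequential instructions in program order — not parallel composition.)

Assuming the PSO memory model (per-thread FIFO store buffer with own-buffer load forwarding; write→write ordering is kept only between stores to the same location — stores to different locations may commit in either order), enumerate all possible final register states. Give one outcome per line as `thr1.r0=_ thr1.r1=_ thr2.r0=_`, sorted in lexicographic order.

outcome vector order: (thr1.r0,thr1.r1,thr2.r0)
|PSO outcomes| = 8

thr1.r0=1 thr1.r1=0 thr2.r0=0
thr1.r0=1 thr1.r1=0 thr2.r0=1
thr1.r0=1 thr1.r1=1 thr2.r0=0
thr1.r0=1 thr1.r1=1 thr2.r0=1
thr1.r0=2 thr1.r1=0 thr2.r0=0
thr1.r0=2 thr1.r1=0 thr2.r0=1
thr1.r0=2 thr1.r1=1 thr2.r0=0
thr1.r0=2 thr1.r1=1 thr2.r0=1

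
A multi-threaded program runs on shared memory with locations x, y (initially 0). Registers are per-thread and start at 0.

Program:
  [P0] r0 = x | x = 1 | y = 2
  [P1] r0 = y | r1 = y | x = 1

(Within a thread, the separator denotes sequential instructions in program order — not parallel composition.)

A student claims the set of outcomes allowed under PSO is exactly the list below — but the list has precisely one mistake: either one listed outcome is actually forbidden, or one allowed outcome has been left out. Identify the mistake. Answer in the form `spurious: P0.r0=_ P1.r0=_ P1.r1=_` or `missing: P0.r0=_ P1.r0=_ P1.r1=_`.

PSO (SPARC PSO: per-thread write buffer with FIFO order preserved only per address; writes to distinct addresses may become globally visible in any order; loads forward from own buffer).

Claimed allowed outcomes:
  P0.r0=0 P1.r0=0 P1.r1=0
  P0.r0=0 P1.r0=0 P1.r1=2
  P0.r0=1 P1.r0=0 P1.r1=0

outcome vector order: (P0.r0,P1.r0,P1.r1)
under PSO → <0 0 0>, <0 0 2>, <0 2 2>, <1 0 0>
PSO∖claimed = {<0 2 2>}

missing: P0.r0=0 P1.r0=2 P1.r1=2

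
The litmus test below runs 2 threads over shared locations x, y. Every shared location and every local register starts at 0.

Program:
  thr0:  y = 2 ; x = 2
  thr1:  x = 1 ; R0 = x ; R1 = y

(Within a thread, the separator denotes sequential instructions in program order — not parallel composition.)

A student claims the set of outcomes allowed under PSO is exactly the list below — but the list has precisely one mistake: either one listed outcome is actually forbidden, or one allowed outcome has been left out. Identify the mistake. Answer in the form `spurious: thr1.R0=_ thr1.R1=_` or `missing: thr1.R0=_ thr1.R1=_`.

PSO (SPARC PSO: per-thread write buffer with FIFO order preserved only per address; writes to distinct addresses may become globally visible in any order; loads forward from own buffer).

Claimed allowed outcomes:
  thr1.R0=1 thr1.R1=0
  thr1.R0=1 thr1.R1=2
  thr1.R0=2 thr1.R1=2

outcome vector order: (thr1.R0,thr1.R1)
[PSO] allowed = {1/0 1/2 2/0 2/2}
PSO∖claimed = {2/0}

missing: thr1.R0=2 thr1.R1=0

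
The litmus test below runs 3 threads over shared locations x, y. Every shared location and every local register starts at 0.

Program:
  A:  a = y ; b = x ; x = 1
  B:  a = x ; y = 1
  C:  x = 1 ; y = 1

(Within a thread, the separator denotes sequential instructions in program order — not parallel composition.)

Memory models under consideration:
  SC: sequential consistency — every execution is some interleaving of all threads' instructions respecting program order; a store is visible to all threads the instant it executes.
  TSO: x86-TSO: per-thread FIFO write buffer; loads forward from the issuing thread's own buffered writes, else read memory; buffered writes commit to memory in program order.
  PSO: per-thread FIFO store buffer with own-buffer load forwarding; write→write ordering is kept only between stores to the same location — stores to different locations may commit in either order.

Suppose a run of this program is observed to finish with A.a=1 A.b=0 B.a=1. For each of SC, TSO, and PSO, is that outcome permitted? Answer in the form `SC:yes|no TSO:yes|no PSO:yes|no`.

outcome vector order: (A.a,A.b,B.a)
[SC] allowed = {000 001 010 011 100 110 111}
[TSO] allowed = {000 001 010 011 100 110 111}
[PSO] allowed = {000 001 010 011 100 101 110 111}
target 101 ∈ {PSO}

SC:no TSO:no PSO:yes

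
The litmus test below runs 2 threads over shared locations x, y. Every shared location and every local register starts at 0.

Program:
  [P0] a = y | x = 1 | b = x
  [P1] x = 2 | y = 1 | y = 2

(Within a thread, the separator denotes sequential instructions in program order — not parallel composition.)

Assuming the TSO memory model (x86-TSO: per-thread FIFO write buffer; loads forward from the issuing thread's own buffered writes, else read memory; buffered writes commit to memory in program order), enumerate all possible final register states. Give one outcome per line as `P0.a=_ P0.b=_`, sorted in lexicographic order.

P0.a=0 P0.b=1
P0.a=0 P0.b=2
P0.a=1 P0.b=1
P0.a=2 P0.b=1

outcome vector order: (P0.a,P0.b)
|TSO outcomes| = 4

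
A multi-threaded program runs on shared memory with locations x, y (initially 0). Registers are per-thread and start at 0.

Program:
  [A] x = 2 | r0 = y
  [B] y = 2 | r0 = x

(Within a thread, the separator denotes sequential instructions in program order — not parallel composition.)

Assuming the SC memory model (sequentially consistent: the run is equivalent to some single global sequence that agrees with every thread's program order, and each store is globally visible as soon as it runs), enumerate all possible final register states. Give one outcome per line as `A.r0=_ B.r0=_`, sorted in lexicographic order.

outcome vector order: (A.r0,B.r0)
|SC outcomes| = 3

A.r0=0 B.r0=2
A.r0=2 B.r0=0
A.r0=2 B.r0=2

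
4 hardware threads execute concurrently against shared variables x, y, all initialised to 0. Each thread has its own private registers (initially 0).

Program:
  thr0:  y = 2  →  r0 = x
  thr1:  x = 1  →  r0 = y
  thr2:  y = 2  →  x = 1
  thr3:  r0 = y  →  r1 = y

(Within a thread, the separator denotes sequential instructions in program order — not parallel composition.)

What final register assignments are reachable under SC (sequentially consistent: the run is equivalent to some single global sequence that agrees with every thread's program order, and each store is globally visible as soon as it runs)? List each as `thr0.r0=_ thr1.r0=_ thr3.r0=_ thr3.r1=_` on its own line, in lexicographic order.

thr0.r0=0 thr1.r0=2 thr3.r0=0 thr3.r1=0
thr0.r0=0 thr1.r0=2 thr3.r0=0 thr3.r1=2
thr0.r0=0 thr1.r0=2 thr3.r0=2 thr3.r1=2
thr0.r0=1 thr1.r0=0 thr3.r0=0 thr3.r1=0
thr0.r0=1 thr1.r0=0 thr3.r0=0 thr3.r1=2
thr0.r0=1 thr1.r0=0 thr3.r0=2 thr3.r1=2
thr0.r0=1 thr1.r0=2 thr3.r0=0 thr3.r1=0
thr0.r0=1 thr1.r0=2 thr3.r0=0 thr3.r1=2
thr0.r0=1 thr1.r0=2 thr3.r0=2 thr3.r1=2

outcome vector order: (thr0.r0,thr1.r0,thr3.r0,thr3.r1)
|SC outcomes| = 9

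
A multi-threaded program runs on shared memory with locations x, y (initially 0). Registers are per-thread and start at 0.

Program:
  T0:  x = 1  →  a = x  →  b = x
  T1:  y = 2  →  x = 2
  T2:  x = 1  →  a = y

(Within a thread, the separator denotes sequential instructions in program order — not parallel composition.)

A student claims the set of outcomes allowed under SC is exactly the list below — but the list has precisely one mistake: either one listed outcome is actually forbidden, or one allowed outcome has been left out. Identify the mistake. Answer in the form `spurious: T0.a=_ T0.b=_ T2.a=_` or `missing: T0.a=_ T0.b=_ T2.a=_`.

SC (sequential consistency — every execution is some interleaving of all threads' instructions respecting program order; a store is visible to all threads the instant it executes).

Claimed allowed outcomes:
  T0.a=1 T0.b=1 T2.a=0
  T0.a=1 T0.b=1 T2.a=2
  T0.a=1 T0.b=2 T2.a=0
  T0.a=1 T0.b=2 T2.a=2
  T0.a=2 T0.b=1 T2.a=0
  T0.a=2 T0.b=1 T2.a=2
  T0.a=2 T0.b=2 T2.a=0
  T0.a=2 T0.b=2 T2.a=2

spurious: T0.a=2 T0.b=1 T2.a=0

outcome vector order: (T0.a,T0.b,T2.a)
[SC] allowed = {(1,1,0), (1,1,2), (1,2,0), (1,2,2), (2,1,2), (2,2,0), (2,2,2)}
claimed∖SC = {(2,1,0)}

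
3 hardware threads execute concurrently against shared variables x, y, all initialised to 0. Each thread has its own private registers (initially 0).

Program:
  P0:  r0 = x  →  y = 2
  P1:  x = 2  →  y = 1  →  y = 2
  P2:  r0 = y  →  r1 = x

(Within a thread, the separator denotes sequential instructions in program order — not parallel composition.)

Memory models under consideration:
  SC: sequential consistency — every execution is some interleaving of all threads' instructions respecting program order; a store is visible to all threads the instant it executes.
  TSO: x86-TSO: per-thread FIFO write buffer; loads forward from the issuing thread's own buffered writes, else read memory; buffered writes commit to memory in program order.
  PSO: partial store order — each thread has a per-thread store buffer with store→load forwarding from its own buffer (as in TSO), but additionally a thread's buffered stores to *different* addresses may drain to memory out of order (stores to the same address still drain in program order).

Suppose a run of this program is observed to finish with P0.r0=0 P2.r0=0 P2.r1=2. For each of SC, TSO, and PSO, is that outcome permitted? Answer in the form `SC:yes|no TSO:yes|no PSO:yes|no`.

outcome vector order: (P0.r0,P2.r0,P2.r1)
SC: 9 outcomes — {(0,0,0); (0,0,2); (0,1,2); (0,2,0); (0,2,2); (2,0,0); (2,0,2); (2,1,2); (2,2,2)}
TSO: 9 outcomes — {(0,0,0); (0,0,2); (0,1,2); (0,2,0); (0,2,2); (2,0,0); (2,0,2); (2,1,2); (2,2,2)}
PSO: 12 outcomes — {(0,0,0); (0,0,2); (0,1,0); (0,1,2); (0,2,0); (0,2,2); (2,0,0); (2,0,2); (2,1,0); (2,1,2); (2,2,0); (2,2,2)}
target (0,0,2) ∈ {SC,TSO,PSO}

SC:yes TSO:yes PSO:yes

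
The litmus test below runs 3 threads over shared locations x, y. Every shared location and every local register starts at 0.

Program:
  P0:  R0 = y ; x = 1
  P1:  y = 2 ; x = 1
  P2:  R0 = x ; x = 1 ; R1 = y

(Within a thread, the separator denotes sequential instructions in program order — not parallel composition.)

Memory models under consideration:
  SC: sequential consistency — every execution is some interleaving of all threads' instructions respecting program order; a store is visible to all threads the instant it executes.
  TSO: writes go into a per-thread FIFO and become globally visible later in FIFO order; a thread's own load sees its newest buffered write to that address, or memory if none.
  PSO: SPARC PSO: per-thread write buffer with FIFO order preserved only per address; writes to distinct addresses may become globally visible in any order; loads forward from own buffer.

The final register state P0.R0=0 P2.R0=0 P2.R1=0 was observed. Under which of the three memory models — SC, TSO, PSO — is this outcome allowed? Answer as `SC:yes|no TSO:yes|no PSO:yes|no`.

SC:yes TSO:yes PSO:yes

outcome vector order: (P0.R0,P2.R0,P2.R1)
[SC] allowed = {(0,0,0); (0,0,2); (0,1,0); (0,1,2); (2,0,0); (2,0,2); (2,1,2)}
[TSO] allowed = {(0,0,0); (0,0,2); (0,1,0); (0,1,2); (2,0,0); (2,0,2); (2,1,2)}
[PSO] allowed = {(0,0,0); (0,0,2); (0,1,0); (0,1,2); (2,0,0); (2,0,2); (2,1,0); (2,1,2)}
target (0,0,0) ∈ {SC,TSO,PSO}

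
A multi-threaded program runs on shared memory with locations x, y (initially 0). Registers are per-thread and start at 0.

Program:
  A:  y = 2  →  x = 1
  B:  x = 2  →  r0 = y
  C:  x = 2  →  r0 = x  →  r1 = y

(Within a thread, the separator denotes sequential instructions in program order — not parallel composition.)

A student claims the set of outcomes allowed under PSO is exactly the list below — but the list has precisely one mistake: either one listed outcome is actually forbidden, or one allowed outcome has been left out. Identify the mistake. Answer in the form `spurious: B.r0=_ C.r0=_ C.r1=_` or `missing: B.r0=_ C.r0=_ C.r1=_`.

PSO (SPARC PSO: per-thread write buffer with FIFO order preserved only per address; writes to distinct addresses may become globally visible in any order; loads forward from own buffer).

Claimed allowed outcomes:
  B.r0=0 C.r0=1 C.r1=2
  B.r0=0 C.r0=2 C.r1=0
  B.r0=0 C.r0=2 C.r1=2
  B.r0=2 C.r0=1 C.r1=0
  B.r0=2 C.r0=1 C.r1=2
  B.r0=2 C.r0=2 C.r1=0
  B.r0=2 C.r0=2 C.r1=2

missing: B.r0=0 C.r0=1 C.r1=0

outcome vector order: (B.r0,C.r0,C.r1)
PSO: 8 outcomes — {<0 1 0>, <0 1 2>, <0 2 0>, <0 2 2>, <2 1 0>, <2 1 2>, <2 2 0>, <2 2 2>}
PSO∖claimed = {<0 1 0>}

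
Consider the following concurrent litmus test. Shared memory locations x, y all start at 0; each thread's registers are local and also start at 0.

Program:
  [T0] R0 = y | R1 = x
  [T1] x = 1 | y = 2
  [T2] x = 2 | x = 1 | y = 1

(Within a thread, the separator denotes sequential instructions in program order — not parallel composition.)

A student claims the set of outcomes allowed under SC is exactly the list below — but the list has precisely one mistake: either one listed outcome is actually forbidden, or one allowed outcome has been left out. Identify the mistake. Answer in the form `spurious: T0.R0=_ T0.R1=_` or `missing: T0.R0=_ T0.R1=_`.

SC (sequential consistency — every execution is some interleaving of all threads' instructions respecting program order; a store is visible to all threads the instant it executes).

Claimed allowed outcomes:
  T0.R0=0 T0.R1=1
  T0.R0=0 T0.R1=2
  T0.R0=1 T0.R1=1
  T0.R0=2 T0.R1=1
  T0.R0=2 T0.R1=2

outcome vector order: (T0.R0,T0.R1)
SC: 6 outcomes — {(0,0) (0,1) (0,2) (1,1) (2,1) (2,2)}
SC∖claimed = {(0,0)}

missing: T0.R0=0 T0.R1=0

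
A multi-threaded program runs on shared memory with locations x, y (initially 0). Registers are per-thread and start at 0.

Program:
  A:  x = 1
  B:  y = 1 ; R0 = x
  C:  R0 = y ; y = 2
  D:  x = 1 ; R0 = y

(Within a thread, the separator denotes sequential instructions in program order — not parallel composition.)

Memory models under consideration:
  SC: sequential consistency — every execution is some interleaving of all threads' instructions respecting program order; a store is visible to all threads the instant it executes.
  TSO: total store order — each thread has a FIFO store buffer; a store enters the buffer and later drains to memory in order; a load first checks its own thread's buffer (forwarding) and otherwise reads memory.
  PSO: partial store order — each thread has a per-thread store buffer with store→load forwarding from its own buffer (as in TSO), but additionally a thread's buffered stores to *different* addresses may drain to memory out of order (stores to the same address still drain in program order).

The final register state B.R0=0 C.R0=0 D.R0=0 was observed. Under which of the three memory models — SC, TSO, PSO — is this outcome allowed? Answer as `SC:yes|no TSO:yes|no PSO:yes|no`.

outcome vector order: (B.R0,C.R0,D.R0)
SC: 10 outcomes — {<0 0 1>; <0 0 2>; <0 1 1>; <0 1 2>; <1 0 0>; <1 0 1>; <1 0 2>; <1 1 0>; <1 1 1>; <1 1 2>}
TSO: 12 outcomes — {<0 0 0>; <0 0 1>; <0 0 2>; <0 1 0>; <0 1 1>; <0 1 2>; <1 0 0>; <1 0 1>; <1 0 2>; <1 1 0>; <1 1 1>; <1 1 2>}
PSO: 12 outcomes — {<0 0 0>; <0 0 1>; <0 0 2>; <0 1 0>; <0 1 1>; <0 1 2>; <1 0 0>; <1 0 1>; <1 0 2>; <1 1 0>; <1 1 1>; <1 1 2>}
target <0 0 0> ∈ {TSO,PSO}

SC:no TSO:yes PSO:yes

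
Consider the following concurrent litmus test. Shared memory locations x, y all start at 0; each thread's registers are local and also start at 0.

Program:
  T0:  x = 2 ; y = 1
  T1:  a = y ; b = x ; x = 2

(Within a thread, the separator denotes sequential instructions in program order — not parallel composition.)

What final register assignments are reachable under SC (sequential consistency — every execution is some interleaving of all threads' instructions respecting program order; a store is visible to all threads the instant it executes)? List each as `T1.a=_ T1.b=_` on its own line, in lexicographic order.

outcome vector order: (T1.a,T1.b)
|SC outcomes| = 3

T1.a=0 T1.b=0
T1.a=0 T1.b=2
T1.a=1 T1.b=2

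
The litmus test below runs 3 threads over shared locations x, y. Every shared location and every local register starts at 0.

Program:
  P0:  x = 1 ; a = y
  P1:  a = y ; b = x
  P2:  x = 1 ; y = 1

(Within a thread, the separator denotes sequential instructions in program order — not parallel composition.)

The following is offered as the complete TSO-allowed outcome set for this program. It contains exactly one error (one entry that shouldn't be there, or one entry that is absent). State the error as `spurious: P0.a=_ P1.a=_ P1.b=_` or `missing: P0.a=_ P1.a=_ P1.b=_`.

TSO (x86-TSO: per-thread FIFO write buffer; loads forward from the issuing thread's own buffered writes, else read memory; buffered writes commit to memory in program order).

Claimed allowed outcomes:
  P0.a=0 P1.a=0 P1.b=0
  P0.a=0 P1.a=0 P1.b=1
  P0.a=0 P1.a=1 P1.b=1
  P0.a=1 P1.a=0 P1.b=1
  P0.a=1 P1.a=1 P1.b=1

outcome vector order: (P0.a,P1.a,P1.b)
TSO (6): <0 0 0>, <0 0 1>, <0 1 1>, <1 0 0>, <1 0 1>, <1 1 1>
TSO∖claimed = {<1 0 0>}

missing: P0.a=1 P1.a=0 P1.b=0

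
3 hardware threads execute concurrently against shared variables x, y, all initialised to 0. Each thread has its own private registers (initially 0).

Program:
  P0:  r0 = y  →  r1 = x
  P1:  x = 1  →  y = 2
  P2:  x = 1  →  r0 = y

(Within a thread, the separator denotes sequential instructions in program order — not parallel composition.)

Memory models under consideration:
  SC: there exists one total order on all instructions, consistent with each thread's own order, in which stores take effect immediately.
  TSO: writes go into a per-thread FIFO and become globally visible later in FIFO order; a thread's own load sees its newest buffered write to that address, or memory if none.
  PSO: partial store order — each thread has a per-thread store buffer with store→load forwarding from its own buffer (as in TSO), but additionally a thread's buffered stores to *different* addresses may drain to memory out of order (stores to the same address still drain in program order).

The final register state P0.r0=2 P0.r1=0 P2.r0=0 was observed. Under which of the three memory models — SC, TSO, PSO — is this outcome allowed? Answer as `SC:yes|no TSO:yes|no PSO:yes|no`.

SC:no TSO:no PSO:yes

outcome vector order: (P0.r0,P0.r1,P2.r0)
[SC] allowed = {0/0/0; 0/0/2; 0/1/0; 0/1/2; 2/1/0; 2/1/2}
[TSO] allowed = {0/0/0; 0/0/2; 0/1/0; 0/1/2; 2/1/0; 2/1/2}
[PSO] allowed = {0/0/0; 0/0/2; 0/1/0; 0/1/2; 2/0/0; 2/0/2; 2/1/0; 2/1/2}
target 2/0/0 ∈ {PSO}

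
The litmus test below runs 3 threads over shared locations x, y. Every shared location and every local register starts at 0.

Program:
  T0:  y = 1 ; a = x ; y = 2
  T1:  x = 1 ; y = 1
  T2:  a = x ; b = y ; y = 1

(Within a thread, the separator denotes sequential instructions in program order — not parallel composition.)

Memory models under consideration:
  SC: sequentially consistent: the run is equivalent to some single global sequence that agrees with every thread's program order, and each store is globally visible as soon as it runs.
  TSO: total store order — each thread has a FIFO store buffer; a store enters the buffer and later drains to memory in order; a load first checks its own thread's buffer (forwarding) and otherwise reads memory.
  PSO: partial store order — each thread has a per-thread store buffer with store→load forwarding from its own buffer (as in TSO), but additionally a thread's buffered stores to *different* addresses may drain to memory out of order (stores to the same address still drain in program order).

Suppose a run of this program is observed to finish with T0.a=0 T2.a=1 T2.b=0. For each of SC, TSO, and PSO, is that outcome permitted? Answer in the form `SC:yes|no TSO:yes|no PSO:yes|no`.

outcome vector order: (T0.a,T2.a,T2.b)
SC: 11 outcomes — {000 001 002 011 012 100 101 102 110 111 112}
TSO: 12 outcomes — {000 001 002 010 011 012 100 101 102 110 111 112}
PSO: 12 outcomes — {000 001 002 010 011 012 100 101 102 110 111 112}
target 010 ∈ {TSO,PSO}

SC:no TSO:yes PSO:yes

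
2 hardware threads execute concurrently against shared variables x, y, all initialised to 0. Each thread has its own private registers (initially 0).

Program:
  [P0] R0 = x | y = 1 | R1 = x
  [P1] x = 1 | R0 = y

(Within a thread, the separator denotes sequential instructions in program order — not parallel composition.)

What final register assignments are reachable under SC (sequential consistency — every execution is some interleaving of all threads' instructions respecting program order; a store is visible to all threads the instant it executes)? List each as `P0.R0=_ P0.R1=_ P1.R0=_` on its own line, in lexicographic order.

outcome vector order: (P0.R0,P0.R1,P1.R0)
|SC outcomes| = 5

P0.R0=0 P0.R1=0 P1.R0=1
P0.R0=0 P0.R1=1 P1.R0=0
P0.R0=0 P0.R1=1 P1.R0=1
P0.R0=1 P0.R1=1 P1.R0=0
P0.R0=1 P0.R1=1 P1.R0=1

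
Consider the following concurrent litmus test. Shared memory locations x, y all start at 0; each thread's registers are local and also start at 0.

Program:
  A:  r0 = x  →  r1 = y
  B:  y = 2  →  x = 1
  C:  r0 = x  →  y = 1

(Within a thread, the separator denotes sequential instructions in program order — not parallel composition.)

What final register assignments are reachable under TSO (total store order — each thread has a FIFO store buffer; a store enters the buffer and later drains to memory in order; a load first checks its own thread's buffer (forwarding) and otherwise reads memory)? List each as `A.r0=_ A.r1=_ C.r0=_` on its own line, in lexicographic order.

outcome vector order: (A.r0,A.r1,C.r0)
|TSO outcomes| = 10

A.r0=0 A.r1=0 C.r0=0
A.r0=0 A.r1=0 C.r0=1
A.r0=0 A.r1=1 C.r0=0
A.r0=0 A.r1=1 C.r0=1
A.r0=0 A.r1=2 C.r0=0
A.r0=0 A.r1=2 C.r0=1
A.r0=1 A.r1=1 C.r0=0
A.r0=1 A.r1=1 C.r0=1
A.r0=1 A.r1=2 C.r0=0
A.r0=1 A.r1=2 C.r0=1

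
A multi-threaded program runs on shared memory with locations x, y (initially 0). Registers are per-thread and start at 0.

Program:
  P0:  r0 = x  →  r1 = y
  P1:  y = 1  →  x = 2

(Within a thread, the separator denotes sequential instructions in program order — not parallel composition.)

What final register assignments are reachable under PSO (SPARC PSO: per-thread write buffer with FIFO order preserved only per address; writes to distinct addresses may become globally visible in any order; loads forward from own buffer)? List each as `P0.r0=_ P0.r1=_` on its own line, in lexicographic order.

outcome vector order: (P0.r0,P0.r1)
|PSO outcomes| = 4

P0.r0=0 P0.r1=0
P0.r0=0 P0.r1=1
P0.r0=2 P0.r1=0
P0.r0=2 P0.r1=1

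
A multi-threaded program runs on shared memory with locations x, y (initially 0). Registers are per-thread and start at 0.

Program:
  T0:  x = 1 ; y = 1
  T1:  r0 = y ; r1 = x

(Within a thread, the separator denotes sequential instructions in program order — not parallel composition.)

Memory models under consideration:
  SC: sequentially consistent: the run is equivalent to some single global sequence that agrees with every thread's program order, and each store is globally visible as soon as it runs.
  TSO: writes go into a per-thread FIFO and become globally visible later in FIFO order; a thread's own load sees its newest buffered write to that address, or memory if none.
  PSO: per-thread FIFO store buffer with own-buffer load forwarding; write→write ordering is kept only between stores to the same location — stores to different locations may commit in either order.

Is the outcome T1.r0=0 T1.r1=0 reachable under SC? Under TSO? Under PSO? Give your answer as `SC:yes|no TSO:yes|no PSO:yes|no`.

outcome vector order: (T1.r0,T1.r1)
SC (3): 0/0; 0/1; 1/1
TSO (3): 0/0; 0/1; 1/1
PSO (4): 0/0; 0/1; 1/0; 1/1
target 0/0 ∈ {SC,TSO,PSO}

SC:yes TSO:yes PSO:yes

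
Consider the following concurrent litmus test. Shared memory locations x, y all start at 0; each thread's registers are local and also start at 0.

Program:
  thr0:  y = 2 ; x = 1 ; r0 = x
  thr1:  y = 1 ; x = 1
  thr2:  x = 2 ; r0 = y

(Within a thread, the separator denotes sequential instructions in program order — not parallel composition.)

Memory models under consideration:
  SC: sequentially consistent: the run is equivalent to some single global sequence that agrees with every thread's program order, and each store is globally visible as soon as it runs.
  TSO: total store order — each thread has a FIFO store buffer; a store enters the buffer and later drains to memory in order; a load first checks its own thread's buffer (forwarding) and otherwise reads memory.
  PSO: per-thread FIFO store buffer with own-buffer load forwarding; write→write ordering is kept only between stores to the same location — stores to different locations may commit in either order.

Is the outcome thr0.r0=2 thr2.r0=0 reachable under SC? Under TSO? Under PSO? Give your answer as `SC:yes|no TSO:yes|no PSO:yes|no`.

SC:no TSO:yes PSO:yes

outcome vector order: (thr0.r0,thr2.r0)
[SC] allowed = {(1,0); (1,1); (1,2); (2,1); (2,2)}
[TSO] allowed = {(1,0); (1,1); (1,2); (2,0); (2,1); (2,2)}
[PSO] allowed = {(1,0); (1,1); (1,2); (2,0); (2,1); (2,2)}
target (2,0) ∈ {TSO,PSO}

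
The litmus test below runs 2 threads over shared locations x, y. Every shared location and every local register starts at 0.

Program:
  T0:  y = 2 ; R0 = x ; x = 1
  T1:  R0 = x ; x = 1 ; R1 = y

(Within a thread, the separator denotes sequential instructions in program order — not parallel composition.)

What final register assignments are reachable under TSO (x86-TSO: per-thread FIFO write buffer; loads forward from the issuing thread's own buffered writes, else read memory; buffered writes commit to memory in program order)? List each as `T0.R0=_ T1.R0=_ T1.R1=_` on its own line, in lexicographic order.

outcome vector order: (T0.R0,T1.R0,T1.R1)
|TSO outcomes| = 5

T0.R0=0 T1.R0=0 T1.R1=0
T0.R0=0 T1.R0=0 T1.R1=2
T0.R0=0 T1.R0=1 T1.R1=2
T0.R0=1 T1.R0=0 T1.R1=0
T0.R0=1 T1.R0=0 T1.R1=2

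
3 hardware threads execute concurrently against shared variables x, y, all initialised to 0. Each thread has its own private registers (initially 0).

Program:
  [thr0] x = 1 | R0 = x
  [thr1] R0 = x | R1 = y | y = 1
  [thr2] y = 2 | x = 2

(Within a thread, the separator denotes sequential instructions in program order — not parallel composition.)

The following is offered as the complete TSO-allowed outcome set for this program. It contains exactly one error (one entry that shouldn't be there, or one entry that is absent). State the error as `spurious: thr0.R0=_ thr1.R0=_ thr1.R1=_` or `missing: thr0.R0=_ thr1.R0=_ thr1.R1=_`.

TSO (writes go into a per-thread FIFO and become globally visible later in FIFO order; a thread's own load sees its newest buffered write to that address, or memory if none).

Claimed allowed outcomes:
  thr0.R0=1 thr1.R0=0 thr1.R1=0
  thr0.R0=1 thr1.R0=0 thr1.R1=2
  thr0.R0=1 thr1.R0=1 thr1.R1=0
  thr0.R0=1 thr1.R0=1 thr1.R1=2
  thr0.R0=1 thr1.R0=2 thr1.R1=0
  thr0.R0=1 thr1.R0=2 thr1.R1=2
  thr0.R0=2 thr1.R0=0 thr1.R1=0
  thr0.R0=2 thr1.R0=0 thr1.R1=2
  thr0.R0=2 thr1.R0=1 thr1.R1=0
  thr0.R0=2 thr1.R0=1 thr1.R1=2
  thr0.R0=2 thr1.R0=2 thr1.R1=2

spurious: thr0.R0=1 thr1.R0=2 thr1.R1=0

outcome vector order: (thr0.R0,thr1.R0,thr1.R1)
under TSO → 1/0/0 1/0/2 1/1/0 1/1/2 1/2/2 2/0/0 2/0/2 2/1/0 2/1/2 2/2/2
claimed∖TSO = {1/2/0}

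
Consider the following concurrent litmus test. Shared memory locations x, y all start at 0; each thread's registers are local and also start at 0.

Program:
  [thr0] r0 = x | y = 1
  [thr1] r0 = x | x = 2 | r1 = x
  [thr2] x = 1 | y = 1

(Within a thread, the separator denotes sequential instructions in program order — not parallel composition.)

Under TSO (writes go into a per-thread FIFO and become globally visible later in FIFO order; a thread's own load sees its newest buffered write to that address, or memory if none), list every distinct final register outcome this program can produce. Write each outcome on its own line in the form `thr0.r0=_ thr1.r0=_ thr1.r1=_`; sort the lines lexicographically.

thr0.r0=0 thr1.r0=0 thr1.r1=1
thr0.r0=0 thr1.r0=0 thr1.r1=2
thr0.r0=0 thr1.r0=1 thr1.r1=2
thr0.r0=1 thr1.r0=0 thr1.r1=1
thr0.r0=1 thr1.r0=0 thr1.r1=2
thr0.r0=1 thr1.r0=1 thr1.r1=2
thr0.r0=2 thr1.r0=0 thr1.r1=1
thr0.r0=2 thr1.r0=0 thr1.r1=2
thr0.r0=2 thr1.r0=1 thr1.r1=2

outcome vector order: (thr0.r0,thr1.r0,thr1.r1)
|TSO outcomes| = 9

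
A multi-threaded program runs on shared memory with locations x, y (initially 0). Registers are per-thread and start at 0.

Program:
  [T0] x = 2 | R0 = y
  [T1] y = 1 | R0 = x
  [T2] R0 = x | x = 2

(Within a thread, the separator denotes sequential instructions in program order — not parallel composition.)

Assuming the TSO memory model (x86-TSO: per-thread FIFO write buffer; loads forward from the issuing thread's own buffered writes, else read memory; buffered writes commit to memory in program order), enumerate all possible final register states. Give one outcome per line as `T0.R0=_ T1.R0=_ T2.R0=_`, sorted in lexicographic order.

outcome vector order: (T0.R0,T1.R0,T2.R0)
|TSO outcomes| = 8

T0.R0=0 T1.R0=0 T2.R0=0
T0.R0=0 T1.R0=0 T2.R0=2
T0.R0=0 T1.R0=2 T2.R0=0
T0.R0=0 T1.R0=2 T2.R0=2
T0.R0=1 T1.R0=0 T2.R0=0
T0.R0=1 T1.R0=0 T2.R0=2
T0.R0=1 T1.R0=2 T2.R0=0
T0.R0=1 T1.R0=2 T2.R0=2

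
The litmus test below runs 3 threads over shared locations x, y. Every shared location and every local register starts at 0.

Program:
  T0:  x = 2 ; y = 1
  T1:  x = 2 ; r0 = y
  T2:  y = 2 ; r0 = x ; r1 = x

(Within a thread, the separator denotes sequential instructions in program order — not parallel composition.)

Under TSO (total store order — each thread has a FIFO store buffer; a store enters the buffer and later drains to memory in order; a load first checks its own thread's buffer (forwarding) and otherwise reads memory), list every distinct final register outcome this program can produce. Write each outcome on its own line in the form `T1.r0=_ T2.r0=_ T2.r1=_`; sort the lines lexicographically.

T1.r0=0 T2.r0=0 T2.r1=0
T1.r0=0 T2.r0=0 T2.r1=2
T1.r0=0 T2.r0=2 T2.r1=2
T1.r0=1 T2.r0=0 T2.r1=0
T1.r0=1 T2.r0=0 T2.r1=2
T1.r0=1 T2.r0=2 T2.r1=2
T1.r0=2 T2.r0=0 T2.r1=0
T1.r0=2 T2.r0=0 T2.r1=2
T1.r0=2 T2.r0=2 T2.r1=2

outcome vector order: (T1.r0,T2.r0,T2.r1)
|TSO outcomes| = 9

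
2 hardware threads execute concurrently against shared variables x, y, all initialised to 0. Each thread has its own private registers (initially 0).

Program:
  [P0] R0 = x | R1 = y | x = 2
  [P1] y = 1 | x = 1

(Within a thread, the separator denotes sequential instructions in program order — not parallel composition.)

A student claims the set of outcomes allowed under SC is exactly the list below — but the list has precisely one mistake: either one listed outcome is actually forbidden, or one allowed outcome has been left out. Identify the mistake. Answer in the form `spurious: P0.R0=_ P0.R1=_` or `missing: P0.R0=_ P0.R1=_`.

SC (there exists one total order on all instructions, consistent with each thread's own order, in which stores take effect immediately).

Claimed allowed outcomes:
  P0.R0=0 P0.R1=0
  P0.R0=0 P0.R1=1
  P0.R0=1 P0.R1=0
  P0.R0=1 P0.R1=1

spurious: P0.R0=1 P0.R1=0

outcome vector order: (P0.R0,P0.R1)
under SC → 00 01 11
claimed∖SC = {10}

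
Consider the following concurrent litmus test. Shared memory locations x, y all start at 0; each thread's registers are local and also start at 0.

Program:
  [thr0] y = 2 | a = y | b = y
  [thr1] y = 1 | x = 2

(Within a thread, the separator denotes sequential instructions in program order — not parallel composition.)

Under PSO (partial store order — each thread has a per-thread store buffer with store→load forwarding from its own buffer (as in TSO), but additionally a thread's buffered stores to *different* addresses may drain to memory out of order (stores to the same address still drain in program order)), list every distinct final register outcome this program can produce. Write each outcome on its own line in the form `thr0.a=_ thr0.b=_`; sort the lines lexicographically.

outcome vector order: (thr0.a,thr0.b)
|PSO outcomes| = 3

thr0.a=1 thr0.b=1
thr0.a=2 thr0.b=1
thr0.a=2 thr0.b=2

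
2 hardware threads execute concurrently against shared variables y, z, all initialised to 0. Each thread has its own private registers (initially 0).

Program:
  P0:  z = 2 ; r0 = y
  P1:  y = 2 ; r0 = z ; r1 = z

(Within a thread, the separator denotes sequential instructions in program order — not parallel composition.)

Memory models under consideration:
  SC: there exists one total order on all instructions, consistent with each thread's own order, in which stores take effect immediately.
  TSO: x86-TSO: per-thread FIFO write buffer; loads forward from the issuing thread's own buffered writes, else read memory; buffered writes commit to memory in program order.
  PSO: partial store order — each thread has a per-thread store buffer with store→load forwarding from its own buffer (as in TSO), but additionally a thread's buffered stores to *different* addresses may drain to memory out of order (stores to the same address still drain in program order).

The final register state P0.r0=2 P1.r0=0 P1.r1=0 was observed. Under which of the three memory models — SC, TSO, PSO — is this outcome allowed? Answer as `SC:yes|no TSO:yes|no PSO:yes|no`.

outcome vector order: (P0.r0,P1.r0,P1.r1)
[SC] allowed = {022 200 202 222}
[TSO] allowed = {000 002 022 200 202 222}
[PSO] allowed = {000 002 022 200 202 222}
target 200 ∈ {SC,TSO,PSO}

SC:yes TSO:yes PSO:yes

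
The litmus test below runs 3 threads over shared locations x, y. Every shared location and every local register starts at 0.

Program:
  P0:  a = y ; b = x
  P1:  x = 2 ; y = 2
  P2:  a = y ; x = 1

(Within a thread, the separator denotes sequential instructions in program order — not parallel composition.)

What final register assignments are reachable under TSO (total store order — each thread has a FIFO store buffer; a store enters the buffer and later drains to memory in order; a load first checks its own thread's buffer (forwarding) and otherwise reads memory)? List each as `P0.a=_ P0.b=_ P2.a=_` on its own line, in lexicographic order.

P0.a=0 P0.b=0 P2.a=0
P0.a=0 P0.b=0 P2.a=2
P0.a=0 P0.b=1 P2.a=0
P0.a=0 P0.b=1 P2.a=2
P0.a=0 P0.b=2 P2.a=0
P0.a=0 P0.b=2 P2.a=2
P0.a=2 P0.b=1 P2.a=0
P0.a=2 P0.b=1 P2.a=2
P0.a=2 P0.b=2 P2.a=0
P0.a=2 P0.b=2 P2.a=2

outcome vector order: (P0.a,P0.b,P2.a)
|TSO outcomes| = 10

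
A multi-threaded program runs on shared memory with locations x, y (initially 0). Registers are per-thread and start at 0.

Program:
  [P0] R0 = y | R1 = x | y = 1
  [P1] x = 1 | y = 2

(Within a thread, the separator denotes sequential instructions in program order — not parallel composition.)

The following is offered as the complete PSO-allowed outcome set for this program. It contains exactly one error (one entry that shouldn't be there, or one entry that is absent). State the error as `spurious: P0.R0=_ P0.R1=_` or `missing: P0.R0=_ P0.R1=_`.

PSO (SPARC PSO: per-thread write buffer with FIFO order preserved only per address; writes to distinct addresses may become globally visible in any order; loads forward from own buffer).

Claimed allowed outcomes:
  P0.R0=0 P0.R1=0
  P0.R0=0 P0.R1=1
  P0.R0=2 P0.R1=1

missing: P0.R0=2 P0.R1=0

outcome vector order: (P0.R0,P0.R1)
under PSO → 00, 01, 20, 21
PSO∖claimed = {20}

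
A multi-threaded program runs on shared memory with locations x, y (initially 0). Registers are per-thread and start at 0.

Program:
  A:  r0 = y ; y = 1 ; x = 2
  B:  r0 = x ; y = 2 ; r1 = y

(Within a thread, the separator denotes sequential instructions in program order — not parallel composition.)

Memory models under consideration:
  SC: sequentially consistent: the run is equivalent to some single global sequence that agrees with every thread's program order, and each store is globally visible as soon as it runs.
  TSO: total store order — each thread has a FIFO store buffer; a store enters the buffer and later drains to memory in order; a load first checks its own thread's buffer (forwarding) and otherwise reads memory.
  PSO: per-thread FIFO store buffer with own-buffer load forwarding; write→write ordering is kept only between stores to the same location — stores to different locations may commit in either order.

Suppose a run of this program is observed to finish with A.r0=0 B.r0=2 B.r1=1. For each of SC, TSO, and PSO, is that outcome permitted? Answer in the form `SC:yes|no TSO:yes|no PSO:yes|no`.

outcome vector order: (A.r0,B.r0,B.r1)
under SC → (0,0,1) (0,0,2) (0,2,2) (2,0,1) (2,0,2)
under TSO → (0,0,1) (0,0,2) (0,2,2) (2,0,1) (2,0,2)
under PSO → (0,0,1) (0,0,2) (0,2,1) (0,2,2) (2,0,1) (2,0,2)
target (0,2,1) ∈ {PSO}

SC:no TSO:no PSO:yes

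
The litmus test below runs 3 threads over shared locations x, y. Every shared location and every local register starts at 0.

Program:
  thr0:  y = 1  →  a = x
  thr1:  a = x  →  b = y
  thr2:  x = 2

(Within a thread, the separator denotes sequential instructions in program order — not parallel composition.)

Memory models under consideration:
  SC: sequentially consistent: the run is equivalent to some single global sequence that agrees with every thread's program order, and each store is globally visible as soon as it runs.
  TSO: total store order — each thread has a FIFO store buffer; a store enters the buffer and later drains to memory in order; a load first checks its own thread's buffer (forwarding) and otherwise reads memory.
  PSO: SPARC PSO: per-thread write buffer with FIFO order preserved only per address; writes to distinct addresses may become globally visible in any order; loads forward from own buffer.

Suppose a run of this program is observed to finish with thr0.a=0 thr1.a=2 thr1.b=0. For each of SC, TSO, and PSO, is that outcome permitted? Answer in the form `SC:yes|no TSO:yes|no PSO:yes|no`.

SC:no TSO:yes PSO:yes

outcome vector order: (thr0.a,thr1.a,thr1.b)
[SC] allowed = {(0,0,0); (0,0,1); (0,2,1); (2,0,0); (2,0,1); (2,2,0); (2,2,1)}
[TSO] allowed = {(0,0,0); (0,0,1); (0,2,0); (0,2,1); (2,0,0); (2,0,1); (2,2,0); (2,2,1)}
[PSO] allowed = {(0,0,0); (0,0,1); (0,2,0); (0,2,1); (2,0,0); (2,0,1); (2,2,0); (2,2,1)}
target (0,2,0) ∈ {TSO,PSO}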